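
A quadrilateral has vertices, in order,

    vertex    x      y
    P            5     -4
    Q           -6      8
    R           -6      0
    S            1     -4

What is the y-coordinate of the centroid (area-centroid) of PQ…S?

Apply Gauss's area formula. First the cross-terms c_i = x_i·y_{i+1} − x_{i+1}·y_i:
  16, 48, 24, 16  ⇒  2A = 104, A = 52.
Then Σ (y_i + y_{i+1})·c_i = 224, so ȳ = 224 / (6·52) = 28/39.

28/39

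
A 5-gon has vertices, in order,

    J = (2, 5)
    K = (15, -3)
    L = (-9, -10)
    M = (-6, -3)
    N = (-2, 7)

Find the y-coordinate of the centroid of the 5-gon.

-232/121

Apply the shoelace (surveyor's) formula. First the cross-terms c_i = x_i·y_{i+1} − x_{i+1}·y_i:
  -81, -177, -33, -48, -24  ⇒  2A = -363, A = -181.5.
Then Σ (y_i + y_{i+1})·c_i = 2088, so ȳ = 2088 / (6·(-181.5)) = -232/121.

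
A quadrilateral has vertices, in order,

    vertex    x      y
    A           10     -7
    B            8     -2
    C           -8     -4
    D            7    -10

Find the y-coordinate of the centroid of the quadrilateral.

Apply the shoelace formula. First the cross-terms c_i = x_i·y_{i+1} − x_{i+1}·y_i:
  36, -48, 108, 51  ⇒  2A = 147, A = 73.5.
Then Σ (y_i + y_{i+1})·c_i = -2415, so ȳ = -2415 / (6·73.5) = -115/21.

-115/21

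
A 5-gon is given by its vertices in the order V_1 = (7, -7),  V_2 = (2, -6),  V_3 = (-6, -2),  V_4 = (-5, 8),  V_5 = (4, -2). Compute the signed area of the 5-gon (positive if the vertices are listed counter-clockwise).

-81

V_1→V_2: (7)(-6) − (2)(-7) = -28
V_2→V_3: (2)(-2) − (-6)(-6) = -40
V_3→V_4: (-6)(8) − (-5)(-2) = -58
V_4→V_5: (-5)(-2) − (4)(8) = -22
V_5→V_1: (4)(-7) − (7)(-2) = -14
Σ = -162
Signed area = Σ/2 = -81 (negative ⇒ clockwise traversal).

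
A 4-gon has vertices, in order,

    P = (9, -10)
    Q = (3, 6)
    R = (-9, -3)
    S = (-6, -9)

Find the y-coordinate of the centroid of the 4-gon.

-404/111

Apply Gauss's area formula. First the cross-terms c_i = x_i·y_{i+1} − x_{i+1}·y_i:
  84, 45, 63, 141  ⇒  2A = 333, A = 166.5.
Then Σ (y_i + y_{i+1})·c_i = -3636, so ȳ = -3636 / (6·166.5) = -404/111.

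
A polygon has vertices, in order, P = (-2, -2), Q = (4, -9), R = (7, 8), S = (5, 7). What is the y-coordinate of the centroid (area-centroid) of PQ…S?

-113/201

Apply Gauss's area formula. First the cross-terms c_i = x_i·y_{i+1} − x_{i+1}·y_i:
  26, 95, 9, 4  ⇒  2A = 134, A = 67.
Then Σ (y_i + y_{i+1})·c_i = -226, so ȳ = -226 / (6·67) = -113/201.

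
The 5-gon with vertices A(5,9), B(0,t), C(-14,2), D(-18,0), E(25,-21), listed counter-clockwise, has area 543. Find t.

Write out the shoelace sum; only the two edges meeting at B involve t:
2·Area = [(5·t − 0·9) + (0·2 − (-14)·t)] + 744
       = 19·t + 744 = 1086
⇒ t = 18.

18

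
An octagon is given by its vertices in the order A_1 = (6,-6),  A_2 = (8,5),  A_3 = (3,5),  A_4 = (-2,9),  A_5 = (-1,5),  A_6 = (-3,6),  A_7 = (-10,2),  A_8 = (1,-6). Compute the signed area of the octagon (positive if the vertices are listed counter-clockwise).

145

Σ = (78) + (25) + (37) + (-1) + (9) + (54) + (58) + (30) = 290
Signed area = Σ/2 = 145 (positive ⇒ counter-clockwise traversal).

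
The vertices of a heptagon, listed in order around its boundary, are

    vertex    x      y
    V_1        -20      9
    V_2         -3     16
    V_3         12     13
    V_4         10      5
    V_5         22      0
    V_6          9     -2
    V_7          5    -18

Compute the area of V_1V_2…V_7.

607.5

Apply the shoelace (surveyor's) formula: 2A = Σ (x_i·y_{i+1} − x_{i+1}·y_i), indices taken mod 7.
Σ = (-293) + (-231) + (-70) + (-110) + (-44) + (-152) + (-315) = -1215
Area = |Σ|/2 = 607.5.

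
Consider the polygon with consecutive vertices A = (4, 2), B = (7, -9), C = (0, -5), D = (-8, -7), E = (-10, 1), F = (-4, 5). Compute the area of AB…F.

138.5

A→B: (4)(-9) − (7)(2) = -50
B→C: (7)(-5) − (0)(-9) = -35
C→D: (0)(-7) − (-8)(-5) = -40
D→E: (-8)(1) − (-10)(-7) = -78
E→F: (-10)(5) − (-4)(1) = -46
F→A: (-4)(2) − (4)(5) = -28
Σ = -277
Area = |Σ|/2 = 138.5.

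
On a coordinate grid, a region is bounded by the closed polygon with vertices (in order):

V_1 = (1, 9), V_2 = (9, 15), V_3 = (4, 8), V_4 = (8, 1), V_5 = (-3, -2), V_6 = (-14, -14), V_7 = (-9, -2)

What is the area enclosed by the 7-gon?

145

Σ = (-66) + (12) + (-60) + (-13) + (14) + (-98) + (-79) = -290
Area = |Σ|/2 = 145.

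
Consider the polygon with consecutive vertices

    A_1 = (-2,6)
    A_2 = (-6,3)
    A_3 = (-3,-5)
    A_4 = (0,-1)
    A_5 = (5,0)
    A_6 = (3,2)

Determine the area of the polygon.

Apply the surveyor's formula: 2A = Σ (x_i·y_{i+1} − x_{i+1}·y_i), indices taken mod 6.
Σ = (30) + (39) + (3) + (5) + (10) + (22) = 109
Area = |Σ|/2 = 54.5.

54.5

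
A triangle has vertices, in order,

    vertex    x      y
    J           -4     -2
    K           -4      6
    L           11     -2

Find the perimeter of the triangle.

|JK| = √((0)² + (8)²) = √64 = 8
|KL| = √((15)² + (-8)²) = √289 = 17
|LJ| = √((-15)² + (0)²) = √225 = 15
Perimeter = 8 + 17 + 15 = 40.

40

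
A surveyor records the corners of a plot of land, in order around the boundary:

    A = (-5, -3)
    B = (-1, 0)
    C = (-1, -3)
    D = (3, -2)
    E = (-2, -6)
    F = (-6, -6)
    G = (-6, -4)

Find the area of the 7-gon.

24.5

Apply the surveyor's formula: 2A = Σ (x_i·y_{i+1} − x_{i+1}·y_i), indices taken mod 7.
Cross-terms: -3, 3, 11, -22, -24, -12, -2  ⇒  Σ = -49
Area = |Σ|/2 = 24.5.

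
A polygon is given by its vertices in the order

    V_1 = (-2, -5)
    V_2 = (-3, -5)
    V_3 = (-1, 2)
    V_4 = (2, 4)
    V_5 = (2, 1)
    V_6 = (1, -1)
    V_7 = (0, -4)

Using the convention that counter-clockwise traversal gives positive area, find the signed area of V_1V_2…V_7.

-22.5

Σ = (-5) + (-11) + (-8) + (-6) + (-3) + (-4) + (-8) = -45
Signed area = Σ/2 = -22.5 (negative ⇒ clockwise traversal).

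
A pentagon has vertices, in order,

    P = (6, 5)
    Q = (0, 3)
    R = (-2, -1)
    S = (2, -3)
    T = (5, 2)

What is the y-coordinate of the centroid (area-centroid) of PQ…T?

Apply the shoelace (surveyor's) formula. First the cross-terms c_i = x_i·y_{i+1} − x_{i+1}·y_i:
  18, 6, 8, 19, 13  ⇒  2A = 64, A = 32.
Then Σ (y_i + y_{i+1})·c_i = 196, so ȳ = 196 / (6·32) = 49/48.

49/48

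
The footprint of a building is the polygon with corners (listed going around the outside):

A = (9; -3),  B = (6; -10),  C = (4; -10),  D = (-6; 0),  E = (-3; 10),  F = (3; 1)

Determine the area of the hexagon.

Apply the surveyor's formula: 2A = Σ (x_i·y_{i+1} − x_{i+1}·y_i), indices taken mod 6.
Cross-terms: -72, -20, -60, -60, -33, -18  ⇒  Σ = -263
Area = |Σ|/2 = 131.5.

131.5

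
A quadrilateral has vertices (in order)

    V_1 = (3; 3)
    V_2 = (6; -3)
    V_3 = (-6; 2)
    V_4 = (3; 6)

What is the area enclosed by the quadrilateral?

V_1→V_2: (3)(-3) − (6)(3) = -27
V_2→V_3: (6)(2) − (-6)(-3) = -6
V_3→V_4: (-6)(6) − (3)(2) = -42
V_4→V_1: (3)(3) − (3)(6) = -9
Σ = -84
Area = |Σ|/2 = 42.

42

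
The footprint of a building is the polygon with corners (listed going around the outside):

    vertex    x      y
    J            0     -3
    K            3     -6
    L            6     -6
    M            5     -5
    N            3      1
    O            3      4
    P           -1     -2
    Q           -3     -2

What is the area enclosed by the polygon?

Apply the shoelace formula: 2A = Σ (x_i·y_{i+1} − x_{i+1}·y_i), indices taken mod 8.
J→K: (0)(-6) − (3)(-3) = 9
K→L: (3)(-6) − (6)(-6) = 18
L→M: (6)(-5) − (5)(-6) = 0
M→N: (5)(1) − (3)(-5) = 20
N→O: (3)(4) − (3)(1) = 9
O→P: (3)(-2) − (-1)(4) = -2
P→Q: (-1)(-2) − (-3)(-2) = -4
Q→J: (-3)(-3) − (0)(-2) = 9
Σ = 59
Area = |Σ|/2 = 29.5.

29.5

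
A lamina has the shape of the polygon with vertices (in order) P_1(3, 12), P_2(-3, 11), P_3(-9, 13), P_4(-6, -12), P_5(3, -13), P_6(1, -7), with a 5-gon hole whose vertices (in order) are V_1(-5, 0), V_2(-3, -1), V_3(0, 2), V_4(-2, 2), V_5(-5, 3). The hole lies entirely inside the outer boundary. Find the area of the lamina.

216

Outer boundary:
Apply the shoelace formula: 2A = Σ (x_i·y_{i+1} − x_{i+1}·y_i), indices taken mod 6.
P_1→P_2: (3)(11) − (-3)(12) = 69
P_2→P_3: (-3)(13) − (-9)(11) = 60
P_3→P_4: (-9)(-12) − (-6)(13) = 186
P_4→P_5: (-6)(-13) − (3)(-12) = 114
P_5→P_6: (3)(-7) − (1)(-13) = -8
P_6→P_1: (1)(12) − (3)(-7) = 33
Σ = 454
Area = |Σ|/2 = 227.
Hole:
Apply the surveyor's formula: 2A = Σ (x_i·y_{i+1} − x_{i+1}·y_i), indices taken mod 5.
Cross-terms: 5, -6, 4, 4, 15  ⇒  Σ = 22
Area = |Σ|/2 = 11.
Net area = 227 − 11 = 216.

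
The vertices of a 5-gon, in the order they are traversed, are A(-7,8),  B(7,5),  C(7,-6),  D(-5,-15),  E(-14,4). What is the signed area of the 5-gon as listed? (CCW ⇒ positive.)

-308.5

Apply the shoelace formula: 2A = Σ (x_i·y_{i+1} − x_{i+1}·y_i), indices taken mod 5.
Σ = (-91) + (-77) + (-135) + (-230) + (-84) = -617
Signed area = Σ/2 = -308.5 (negative ⇒ clockwise traversal).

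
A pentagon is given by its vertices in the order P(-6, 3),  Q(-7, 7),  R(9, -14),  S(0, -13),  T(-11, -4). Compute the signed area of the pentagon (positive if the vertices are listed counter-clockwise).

Apply the surveyor's formula: 2A = Σ (x_i·y_{i+1} − x_{i+1}·y_i), indices taken mod 5.
Cross-terms: -21, 35, -117, -143, -57  ⇒  Σ = -303
Signed area = Σ/2 = -151.5 (negative ⇒ clockwise traversal).

-151.5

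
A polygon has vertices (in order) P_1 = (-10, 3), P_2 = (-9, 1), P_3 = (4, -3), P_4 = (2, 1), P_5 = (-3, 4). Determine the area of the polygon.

Apply the surveyor's formula: 2A = Σ (x_i·y_{i+1} − x_{i+1}·y_i), indices taken mod 5.
Σ = (17) + (23) + (10) + (11) + (31) = 92
Area = |Σ|/2 = 46.

46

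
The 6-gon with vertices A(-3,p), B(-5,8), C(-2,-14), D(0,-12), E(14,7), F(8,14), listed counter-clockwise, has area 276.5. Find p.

The doubled signed area Σ (x_i y_{i+1} − x_{i+1} y_i) is linear in p.
With p=0 it equals 436; the coefficient of p is 13 (from the two edges through A).
So 13·p + 436 = 2·276.5 = 553 ⇒ p = 9.

9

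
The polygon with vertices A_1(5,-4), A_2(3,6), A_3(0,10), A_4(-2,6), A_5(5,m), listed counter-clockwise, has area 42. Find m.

The doubled signed area Σ (x_i y_{i+1} − x_{i+1} y_i) is linear in m.
With m=0 it equals 42; the coefficient of m is -7 (from the two edges through A_5).
So -7·m + 42 = 2·42 = 84 ⇒ m = -6.

-6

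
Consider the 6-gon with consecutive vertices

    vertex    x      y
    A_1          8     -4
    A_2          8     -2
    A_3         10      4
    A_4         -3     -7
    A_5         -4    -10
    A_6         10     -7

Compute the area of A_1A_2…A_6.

78

Apply the surveyor's formula: 2A = Σ (x_i·y_{i+1} − x_{i+1}·y_i), indices taken mod 6.
A_1→A_2: (8)(-2) − (8)(-4) = 16
A_2→A_3: (8)(4) − (10)(-2) = 52
A_3→A_4: (10)(-7) − (-3)(4) = -58
A_4→A_5: (-3)(-10) − (-4)(-7) = 2
A_5→A_6: (-4)(-7) − (10)(-10) = 128
A_6→A_1: (10)(-4) − (8)(-7) = 16
Σ = 156
Area = |Σ|/2 = 78.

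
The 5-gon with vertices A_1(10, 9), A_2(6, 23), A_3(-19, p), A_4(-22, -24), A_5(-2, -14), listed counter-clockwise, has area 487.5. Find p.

The doubled signed area Σ (x_i y_{i+1} − x_{i+1} y_i) is linear in p.
With p=0 it equals 1451; the coefficient of p is 28 (from the two edges through A_3).
So 28·p + 1451 = 2·487.5 = 975 ⇒ p = -17.

-17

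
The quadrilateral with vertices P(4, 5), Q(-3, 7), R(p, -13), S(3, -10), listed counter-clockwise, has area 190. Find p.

-12

Write out the shoelace sum; only the two edges meeting at R involve p:
2·Area = [((-3)·(-13) − p·7) + (p·(-10) − 3·(-13))] + 98
       = -17·p + 176 = 380
⇒ p = -12.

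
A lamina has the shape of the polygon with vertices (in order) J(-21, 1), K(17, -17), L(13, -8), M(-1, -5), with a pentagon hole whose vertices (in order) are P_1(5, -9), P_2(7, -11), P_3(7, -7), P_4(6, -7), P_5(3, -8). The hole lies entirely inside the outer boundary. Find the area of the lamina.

Outer boundary:
Apply Gauss's area formula: 2A = Σ (x_i·y_{i+1} − x_{i+1}·y_i), indices taken mod 4.
Σ = (340) + (85) + (-73) + (-106) = 246
Area = |Σ|/2 = 123.
Hole:
Apply the shoelace (surveyor's) formula: 2A = Σ (x_i·y_{i+1} − x_{i+1}·y_i), indices taken mod 5.
Σ = (8) + (28) + (-7) + (-27) + (13) = 15
Area = |Σ|/2 = 7.5.
Net area = 123 − 7.5 = 115.5.

115.5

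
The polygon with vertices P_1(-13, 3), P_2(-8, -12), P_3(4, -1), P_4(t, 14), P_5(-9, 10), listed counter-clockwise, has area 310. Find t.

9

The doubled signed area Σ (x_i y_{i+1} − x_{i+1} y_i) is linear in t.
With t=0 it equals 521; the coefficient of t is 11 (from the two edges through P_4).
So 11·t + 521 = 2·310 = 620 ⇒ t = 9.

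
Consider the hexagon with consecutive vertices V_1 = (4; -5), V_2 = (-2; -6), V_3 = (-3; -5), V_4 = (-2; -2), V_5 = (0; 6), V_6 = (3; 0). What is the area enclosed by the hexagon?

Apply the shoelace formula: 2A = Σ (x_i·y_{i+1} − x_{i+1}·y_i), indices taken mod 6.
V_1→V_2: (4)(-6) − (-2)(-5) = -34
V_2→V_3: (-2)(-5) − (-3)(-6) = -8
V_3→V_4: (-3)(-2) − (-2)(-5) = -4
V_4→V_5: (-2)(6) − (0)(-2) = -12
V_5→V_6: (0)(0) − (3)(6) = -18
V_6→V_1: (3)(-5) − (4)(0) = -15
Σ = -91
Area = |Σ|/2 = 45.5.

45.5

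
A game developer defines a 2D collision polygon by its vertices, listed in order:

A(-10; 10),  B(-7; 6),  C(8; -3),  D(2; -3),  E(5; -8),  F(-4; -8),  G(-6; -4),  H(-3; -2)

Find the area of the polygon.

Σ = (10) + (-27) + (-18) + (-1) + (-72) + (-32) + (0) + (-50) = -190
Area = |Σ|/2 = 95.

95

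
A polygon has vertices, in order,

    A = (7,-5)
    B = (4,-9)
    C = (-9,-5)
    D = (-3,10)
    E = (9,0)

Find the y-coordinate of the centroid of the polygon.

Apply the surveyor's formula. First the cross-terms c_i = x_i·y_{i+1} − x_{i+1}·y_i:
  -43, -101, -105, -90, -45  ⇒  2A = -384, A = -192.
Then Σ (y_i + y_{i+1})·c_i = 816, so ȳ = 816 / (6·(-192)) = -17/24.

-17/24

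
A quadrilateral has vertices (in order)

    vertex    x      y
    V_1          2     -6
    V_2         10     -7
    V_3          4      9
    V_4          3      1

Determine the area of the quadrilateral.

60.5

Apply the surveyor's formula: 2A = Σ (x_i·y_{i+1} − x_{i+1}·y_i), indices taken mod 4.
Σ = (46) + (118) + (-23) + (-20) = 121
Area = |Σ|/2 = 60.5.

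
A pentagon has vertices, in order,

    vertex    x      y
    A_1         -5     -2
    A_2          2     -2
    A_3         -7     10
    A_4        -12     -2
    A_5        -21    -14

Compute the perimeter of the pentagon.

|A_1A_2| = √((7)² + (0)²) = √49 = 7
|A_2A_3| = √((-9)² + (12)²) = √225 = 15
|A_3A_4| = √((-5)² + (-12)²) = √169 = 13
|A_4A_5| = √((-9)² + (-12)²) = √225 = 15
|A_5A_1| = √((16)² + (12)²) = √400 = 20
Perimeter = 7 + 15 + 13 + 15 + 20 = 70.

70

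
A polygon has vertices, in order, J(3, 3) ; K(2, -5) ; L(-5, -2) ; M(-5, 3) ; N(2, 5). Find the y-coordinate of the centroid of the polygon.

20/69

Apply the shoelace (surveyor's) formula. First the cross-terms c_i = x_i·y_{i+1} − x_{i+1}·y_i:
  -21, -29, -25, -31, -9  ⇒  2A = -115, A = -57.5.
Then Σ (y_i + y_{i+1})·c_i = -100, so ȳ = -100 / (6·(-57.5)) = 20/69.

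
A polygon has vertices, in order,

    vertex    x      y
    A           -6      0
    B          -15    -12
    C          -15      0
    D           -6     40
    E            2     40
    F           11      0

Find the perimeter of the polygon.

134

|AB| = √((-9)² + (-12)²) = √225 = 15
|BC| = √((0)² + (12)²) = √144 = 12
|CD| = √((9)² + (40)²) = √1681 = 41
|DE| = √((8)² + (0)²) = √64 = 8
|EF| = √((9)² + (-40)²) = √1681 = 41
|FA| = √((-17)² + (0)²) = √289 = 17
Perimeter = 15 + 12 + 41 + 8 + 41 + 17 = 134.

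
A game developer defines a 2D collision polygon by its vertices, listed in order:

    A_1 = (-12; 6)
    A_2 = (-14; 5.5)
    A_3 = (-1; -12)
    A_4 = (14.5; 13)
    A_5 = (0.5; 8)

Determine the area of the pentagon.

Apply Gauss's area formula: 2A = Σ (x_i·y_{i+1} − x_{i+1}·y_i), indices taken mod 5.
Cross-terms: 18, 173.5, 161, 109.5, 99  ⇒  Σ = 561
Area = |Σ|/2 = 280.5.

280.5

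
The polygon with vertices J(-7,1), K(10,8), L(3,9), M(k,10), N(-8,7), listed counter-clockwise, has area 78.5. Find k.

Write out the shoelace sum; only the two edges meeting at M involve k:
2·Area = [(3·10 − k·9) + (k·7 − (-8)·10)] + 41
       = -2·k + 151 = 157
⇒ k = -3.

-3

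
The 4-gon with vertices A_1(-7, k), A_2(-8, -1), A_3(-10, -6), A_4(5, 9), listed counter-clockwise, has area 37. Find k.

2

Write out the shoelace sum; only the two edges meeting at A_1 involve k:
2·Area = [(5·k − (-7)·9) + ((-7)·(-1) − (-8)·k)] + -22
       = 13·k + 48 = 74
⇒ k = 2.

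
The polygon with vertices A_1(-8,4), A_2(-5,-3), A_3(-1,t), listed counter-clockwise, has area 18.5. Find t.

The doubled signed area Σ (x_i y_{i+1} − x_{i+1} y_i) is linear in t.
With t=0 it equals 37; the coefficient of t is 3 (from the two edges through A_3).
So 3·t + 37 = 2·18.5 = 37 ⇒ t = 0.

0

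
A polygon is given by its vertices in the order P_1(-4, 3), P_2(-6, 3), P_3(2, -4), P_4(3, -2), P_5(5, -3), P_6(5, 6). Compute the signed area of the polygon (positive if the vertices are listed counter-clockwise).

Apply the shoelace formula: 2A = Σ (x_i·y_{i+1} − x_{i+1}·y_i), indices taken mod 6.
Σ = (6) + (18) + (8) + (1) + (45) + (39) = 117
Signed area = Σ/2 = 58.5 (positive ⇒ counter-clockwise traversal).

58.5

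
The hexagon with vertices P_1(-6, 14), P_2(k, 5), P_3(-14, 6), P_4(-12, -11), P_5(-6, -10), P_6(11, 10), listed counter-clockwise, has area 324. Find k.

The doubled signed area Σ (x_i y_{i+1} − x_{i+1} y_i) is linear in k.
With k=0 it equals 584; the coefficient of k is -8 (from the two edges through P_2).
So -8·k + 584 = 2·324 = 648 ⇒ k = -8.

-8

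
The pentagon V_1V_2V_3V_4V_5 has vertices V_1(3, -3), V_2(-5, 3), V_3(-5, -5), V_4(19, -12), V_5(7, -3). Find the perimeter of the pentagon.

|V_1V_2| = √((-8)² + (6)²) = √100 = 10
|V_2V_3| = √((0)² + (-8)²) = √64 = 8
|V_3V_4| = √((24)² + (-7)²) = √625 = 25
|V_4V_5| = √((-12)² + (9)²) = √225 = 15
|V_5V_1| = √((-4)² + (0)²) = √16 = 4
Perimeter = 10 + 8 + 25 + 15 + 4 = 62.

62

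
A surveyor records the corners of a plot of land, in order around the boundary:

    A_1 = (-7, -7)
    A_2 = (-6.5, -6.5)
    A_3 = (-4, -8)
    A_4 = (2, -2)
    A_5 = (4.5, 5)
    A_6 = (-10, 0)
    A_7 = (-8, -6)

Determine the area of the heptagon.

Apply Gauss's area formula: 2A = Σ (x_i·y_{i+1} − x_{i+1}·y_i), indices taken mod 7.
A_1→A_2: (-7)(-6.5) − (-6.5)(-7) = 0
A_2→A_3: (-6.5)(-8) − (-4)(-6.5) = 26
A_3→A_4: (-4)(-2) − (2)(-8) = 24
A_4→A_5: (2)(5) − (4.5)(-2) = 19
A_5→A_6: (4.5)(0) − (-10)(5) = 50
A_6→A_7: (-10)(-6) − (-8)(0) = 60
A_7→A_1: (-8)(-7) − (-7)(-6) = 14
Σ = 193
Area = |Σ|/2 = 96.5.

96.5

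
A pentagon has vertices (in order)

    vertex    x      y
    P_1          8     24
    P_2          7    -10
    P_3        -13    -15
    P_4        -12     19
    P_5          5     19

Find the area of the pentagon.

Apply the surveyor's formula: 2A = Σ (x_i·y_{i+1} − x_{i+1}·y_i), indices taken mod 5.
Σ = (-248) + (-235) + (-427) + (-323) + (-32) = -1265
Area = |Σ|/2 = 632.5.

632.5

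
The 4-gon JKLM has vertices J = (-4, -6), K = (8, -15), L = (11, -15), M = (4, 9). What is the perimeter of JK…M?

|JK| = √((12)² + (-9)²) = √225 = 15
|KL| = √((3)² + (0)²) = √9 = 3
|LM| = √((-7)² + (24)²) = √625 = 25
|MJ| = √((-8)² + (-15)²) = √289 = 17
Perimeter = 15 + 3 + 25 + 17 = 60.

60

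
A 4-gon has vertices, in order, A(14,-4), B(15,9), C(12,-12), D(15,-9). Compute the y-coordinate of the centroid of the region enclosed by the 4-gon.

Apply the shoelace formula. First the cross-terms c_i = x_i·y_{i+1} − x_{i+1}·y_i:
  186, -288, 72, 66  ⇒  2A = 36, A = 18.
Then Σ (y_i + y_{i+1})·c_i = -576, so ȳ = -576 / (6·18) = -16/3.

-16/3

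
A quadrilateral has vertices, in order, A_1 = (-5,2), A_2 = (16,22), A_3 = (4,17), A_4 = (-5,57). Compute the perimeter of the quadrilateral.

138

|A_1A_2| = √((21)² + (20)²) = √841 = 29
|A_2A_3| = √((-12)² + (-5)²) = √169 = 13
|A_3A_4| = √((-9)² + (40)²) = √1681 = 41
|A_4A_1| = √((0)² + (-55)²) = √3025 = 55
Perimeter = 29 + 13 + 41 + 55 = 138.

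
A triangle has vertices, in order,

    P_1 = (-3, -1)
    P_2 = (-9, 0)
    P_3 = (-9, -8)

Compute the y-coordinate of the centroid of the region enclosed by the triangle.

Apply the shoelace (surveyor's) formula. First the cross-terms c_i = x_i·y_{i+1} − x_{i+1}·y_i:
  -9, 72, -15  ⇒  2A = 48, A = 24.
Then Σ (y_i + y_{i+1})·c_i = -432, so ȳ = -432 / (6·24) = -3.

-3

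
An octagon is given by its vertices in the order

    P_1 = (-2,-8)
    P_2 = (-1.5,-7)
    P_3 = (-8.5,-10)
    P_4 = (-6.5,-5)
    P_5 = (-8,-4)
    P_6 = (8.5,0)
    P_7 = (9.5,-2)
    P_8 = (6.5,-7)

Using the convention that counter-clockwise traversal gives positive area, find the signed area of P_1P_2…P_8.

-90.75

Σ = (2) + (-44.5) + (-22.5) + (-14) + (34) + (-17) + (-53.5) + (-66) = -181.5
Signed area = Σ/2 = -90.75 (negative ⇒ clockwise traversal).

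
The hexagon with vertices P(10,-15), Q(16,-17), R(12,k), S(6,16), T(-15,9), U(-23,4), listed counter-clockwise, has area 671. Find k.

The doubled signed area Σ (x_i y_{i+1} − x_{i+1} y_i) is linear in k.
With k=0 it equals 1212; the coefficient of k is 10 (from the two edges through R).
So 10·k + 1212 = 2·671 = 1342 ⇒ k = 13.

13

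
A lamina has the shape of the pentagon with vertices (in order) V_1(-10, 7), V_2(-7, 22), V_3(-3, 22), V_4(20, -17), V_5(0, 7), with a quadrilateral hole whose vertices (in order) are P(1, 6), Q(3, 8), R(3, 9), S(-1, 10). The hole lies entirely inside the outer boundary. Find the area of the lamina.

211

Outer boundary:
Apply the surveyor's formula: 2A = Σ (x_i·y_{i+1} − x_{i+1}·y_i), indices taken mod 5.
Σ = (-171) + (-88) + (-389) + (140) + (70) = -438
Area = |Σ|/2 = 219.
Hole:
Cross-terms: -10, 3, 39, -16  ⇒  Σ = 16
Area = |Σ|/2 = 8.
Net area = 219 − 8 = 211.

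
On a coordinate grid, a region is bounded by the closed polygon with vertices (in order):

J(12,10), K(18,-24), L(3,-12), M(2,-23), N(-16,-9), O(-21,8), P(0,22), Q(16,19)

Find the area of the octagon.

J→K: (12)(-24) − (18)(10) = -468
K→L: (18)(-12) − (3)(-24) = -144
L→M: (3)(-23) − (2)(-12) = -45
M→N: (2)(-9) − (-16)(-23) = -386
N→O: (-16)(8) − (-21)(-9) = -317
O→P: (-21)(22) − (0)(8) = -462
P→Q: (0)(19) − (16)(22) = -352
Q→J: (16)(10) − (12)(19) = -68
Σ = -2242
Area = |Σ|/2 = 1121.

1121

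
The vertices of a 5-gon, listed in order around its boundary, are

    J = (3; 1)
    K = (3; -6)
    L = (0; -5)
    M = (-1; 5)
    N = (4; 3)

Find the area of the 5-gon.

34.5

Cross-terms: -21, -15, -5, -23, -5  ⇒  Σ = -69
Area = |Σ|/2 = 34.5.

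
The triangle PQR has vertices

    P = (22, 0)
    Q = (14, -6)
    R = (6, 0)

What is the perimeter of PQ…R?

36

|PQ| = √((-8)² + (-6)²) = √100 = 10
|QR| = √((-8)² + (6)²) = √100 = 10
|RP| = √((16)² + (0)²) = √256 = 16
Perimeter = 10 + 10 + 16 = 36.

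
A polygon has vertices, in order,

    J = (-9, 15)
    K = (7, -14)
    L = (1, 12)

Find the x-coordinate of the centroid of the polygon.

-1/3

Apply Gauss's area formula. First the cross-terms c_i = x_i·y_{i+1} − x_{i+1}·y_i:
  21, 98, 123  ⇒  2A = 242, A = 121.
Then Σ (x_i + x_{i+1})·c_i = -242, so x̄ = -242 / (6·121) = -1/3.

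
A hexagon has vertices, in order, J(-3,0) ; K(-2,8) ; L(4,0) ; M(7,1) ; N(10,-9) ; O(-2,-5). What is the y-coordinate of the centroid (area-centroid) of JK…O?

-389/208

Apply the shoelace (surveyor's) formula. First the cross-terms c_i = x_i·y_{i+1} − x_{i+1}·y_i:
  -24, -32, 4, -73, -68, -15  ⇒  2A = -208, A = -104.
Then Σ (y_i + y_{i+1})·c_i = 1167, so ȳ = 1167 / (6·(-104)) = -389/208.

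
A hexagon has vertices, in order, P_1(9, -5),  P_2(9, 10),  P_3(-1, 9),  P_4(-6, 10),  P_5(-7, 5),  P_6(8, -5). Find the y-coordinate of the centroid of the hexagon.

Apply the shoelace formula. First the cross-terms c_i = x_i·y_{i+1} − x_{i+1}·y_i:
  135, 91, 44, 40, -5, 5  ⇒  2A = 310, A = 155.
Then Σ (y_i + y_{i+1})·c_i = 3790, so ȳ = 3790 / (6·155) = 379/93.

379/93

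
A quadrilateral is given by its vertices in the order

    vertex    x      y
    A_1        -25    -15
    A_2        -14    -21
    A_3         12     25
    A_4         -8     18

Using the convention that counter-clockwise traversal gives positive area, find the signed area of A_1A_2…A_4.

Apply the surveyor's formula: 2A = Σ (x_i·y_{i+1} − x_{i+1}·y_i), indices taken mod 4.
Cross-terms: 315, -98, 416, 570  ⇒  Σ = 1203
Signed area = Σ/2 = 601.5 (positive ⇒ counter-clockwise traversal).

601.5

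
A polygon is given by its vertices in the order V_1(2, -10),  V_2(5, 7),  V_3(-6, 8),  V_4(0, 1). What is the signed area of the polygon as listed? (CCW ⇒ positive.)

69

Σ = (64) + (82) + (-6) + (-2) = 138
Signed area = Σ/2 = 69 (positive ⇒ counter-clockwise traversal).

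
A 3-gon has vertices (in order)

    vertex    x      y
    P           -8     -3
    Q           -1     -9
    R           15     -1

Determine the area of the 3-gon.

76

Apply the shoelace formula: 2A = Σ (x_i·y_{i+1} − x_{i+1}·y_i), indices taken mod 3.
Σ = (69) + (136) + (-53) = 152
Area = |Σ|/2 = 76.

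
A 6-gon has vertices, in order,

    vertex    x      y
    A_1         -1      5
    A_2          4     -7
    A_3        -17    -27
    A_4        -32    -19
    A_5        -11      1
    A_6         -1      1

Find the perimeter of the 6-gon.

|A_1A_2| = √((5)² + (-12)²) = √169 = 13
|A_2A_3| = √((-21)² + (-20)²) = √841 = 29
|A_3A_4| = √((-15)² + (8)²) = √289 = 17
|A_4A_5| = √((21)² + (20)²) = √841 = 29
|A_5A_6| = √((10)² + (0)²) = √100 = 10
|A_6A_1| = √((0)² + (4)²) = √16 = 4
Perimeter = 13 + 29 + 17 + 29 + 10 + 4 = 102.

102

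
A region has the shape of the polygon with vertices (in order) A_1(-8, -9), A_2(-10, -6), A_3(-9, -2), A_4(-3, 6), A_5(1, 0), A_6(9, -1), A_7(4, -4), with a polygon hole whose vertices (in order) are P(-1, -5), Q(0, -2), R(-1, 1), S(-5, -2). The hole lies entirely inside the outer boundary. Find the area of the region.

Outer boundary:
Σ = (-42) + (-34) + (-60) + (-6) + (-1) + (-32) + (-68) = -243
Area = |Σ|/2 = 121.5.
Hole:
Apply the surveyor's formula: 2A = Σ (x_i·y_{i+1} − x_{i+1}·y_i), indices taken mod 4.
Σ = (2) + (-2) + (7) + (23) = 30
Area = |Σ|/2 = 15.
Net area = 121.5 − 15 = 106.5.

106.5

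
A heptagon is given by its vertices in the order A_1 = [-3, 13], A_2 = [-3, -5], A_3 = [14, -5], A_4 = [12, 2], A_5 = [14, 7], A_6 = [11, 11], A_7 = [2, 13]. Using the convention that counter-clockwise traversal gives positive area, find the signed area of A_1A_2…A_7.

273

Apply Gauss's area formula: 2A = Σ (x_i·y_{i+1} − x_{i+1}·y_i), indices taken mod 7.
Σ = (54) + (85) + (88) + (56) + (77) + (121) + (65) = 546
Signed area = Σ/2 = 273 (positive ⇒ counter-clockwise traversal).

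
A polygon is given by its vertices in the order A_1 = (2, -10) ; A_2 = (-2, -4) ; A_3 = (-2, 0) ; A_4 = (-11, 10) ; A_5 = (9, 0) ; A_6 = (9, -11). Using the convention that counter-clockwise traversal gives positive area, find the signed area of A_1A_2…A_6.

Apply Gauss's area formula: 2A = Σ (x_i·y_{i+1} − x_{i+1}·y_i), indices taken mod 6.
Σ = (-28) + (-8) + (-20) + (-90) + (-99) + (-68) = -313
Signed area = Σ/2 = -156.5 (negative ⇒ clockwise traversal).

-156.5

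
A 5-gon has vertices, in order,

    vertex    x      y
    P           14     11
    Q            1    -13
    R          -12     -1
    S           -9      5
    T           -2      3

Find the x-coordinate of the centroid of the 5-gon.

0.2

Apply the shoelace (surveyor's) formula. First the cross-terms c_i = x_i·y_{i+1} − x_{i+1}·y_i:
  -193, -157, -69, -17, -64  ⇒  2A = -500, A = -250.
Then Σ (x_i + x_{i+1})·c_i = -300, so x̄ = -300 / (6·(-250)) = 0.2.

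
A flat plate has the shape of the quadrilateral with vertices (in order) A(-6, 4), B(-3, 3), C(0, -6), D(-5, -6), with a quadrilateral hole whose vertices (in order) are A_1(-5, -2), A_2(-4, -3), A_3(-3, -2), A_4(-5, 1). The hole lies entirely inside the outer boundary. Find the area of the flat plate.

Outer boundary:
Apply the shoelace formula: 2A = Σ (x_i·y_{i+1} − x_{i+1}·y_i), indices taken mod 4.
Cross-terms: -6, 18, -30, -56  ⇒  Σ = -74
Area = |Σ|/2 = 37.
Hole:
Apply Gauss's area formula: 2A = Σ (x_i·y_{i+1} − x_{i+1}·y_i), indices taken mod 4.
Cross-terms: 7, -1, -13, 15  ⇒  Σ = 8
Area = |Σ|/2 = 4.
Net area = 37 − 4 = 33.

33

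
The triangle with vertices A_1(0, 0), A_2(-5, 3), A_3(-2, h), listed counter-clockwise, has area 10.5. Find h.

-3

The doubled signed area Σ (x_i y_{i+1} − x_{i+1} y_i) is linear in h.
With h=0 it equals 6; the coefficient of h is -5 (from the two edges through A_3).
So -5·h + 6 = 2·10.5 = 21 ⇒ h = -3.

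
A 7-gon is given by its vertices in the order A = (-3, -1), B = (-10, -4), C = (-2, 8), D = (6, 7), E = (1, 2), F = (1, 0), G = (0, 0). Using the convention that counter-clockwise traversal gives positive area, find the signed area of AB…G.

-72.5

Σ = (2) + (-88) + (-62) + (5) + (-2) + (0) + (0) = -145
Signed area = Σ/2 = -72.5 (negative ⇒ clockwise traversal).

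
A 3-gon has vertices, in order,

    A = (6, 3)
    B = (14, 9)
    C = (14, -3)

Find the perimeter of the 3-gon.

32

|AB| = √((8)² + (6)²) = √100 = 10
|BC| = √((0)² + (-12)²) = √144 = 12
|CA| = √((-8)² + (6)²) = √100 = 10
Perimeter = 10 + 12 + 10 = 32.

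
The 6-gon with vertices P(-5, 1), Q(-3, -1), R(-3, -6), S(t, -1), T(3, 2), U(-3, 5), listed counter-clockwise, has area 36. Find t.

The doubled signed area Σ (x_i y_{i+1} − x_{i+1} y_i) is linear in t.
With t=0 it equals 72; the coefficient of t is 8 (from the two edges through S).
So 8·t + 72 = 2·36 = 72 ⇒ t = 0.

0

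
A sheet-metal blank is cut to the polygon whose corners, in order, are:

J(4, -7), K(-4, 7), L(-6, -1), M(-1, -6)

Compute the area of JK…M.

56

Apply the shoelace (surveyor's) formula: 2A = Σ (x_i·y_{i+1} − x_{i+1}·y_i), indices taken mod 4.
Σ = (0) + (46) + (35) + (31) = 112
Area = |Σ|/2 = 56.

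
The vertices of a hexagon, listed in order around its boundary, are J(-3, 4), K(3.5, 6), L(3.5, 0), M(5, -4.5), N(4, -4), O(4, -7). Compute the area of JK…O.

Apply the shoelace formula: 2A = Σ (x_i·y_{i+1} − x_{i+1}·y_i), indices taken mod 6.
Σ = (-32) + (-21) + (-15.75) + (-2) + (-12) + (-5) = -87.75
Area = |Σ|/2 = 43.875.

43.875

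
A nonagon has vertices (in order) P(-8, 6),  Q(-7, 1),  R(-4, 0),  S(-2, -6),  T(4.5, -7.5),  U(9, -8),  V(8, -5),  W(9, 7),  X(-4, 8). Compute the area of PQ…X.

Apply the shoelace (surveyor's) formula: 2A = Σ (x_i·y_{i+1} − x_{i+1}·y_i), indices taken mod 9.
Σ = (34) + (4) + (24) + (42) + (31.5) + (19) + (101) + (100) + (40) = 395.5
Area = |Σ|/2 = 197.75.

197.75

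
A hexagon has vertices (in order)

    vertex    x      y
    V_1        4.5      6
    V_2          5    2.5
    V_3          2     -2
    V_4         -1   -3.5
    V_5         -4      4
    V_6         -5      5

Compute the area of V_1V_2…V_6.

Cross-terms: -18.75, -15, -9, -18, 0, -52.5  ⇒  Σ = -113.25
Area = |Σ|/2 = 56.625.

56.625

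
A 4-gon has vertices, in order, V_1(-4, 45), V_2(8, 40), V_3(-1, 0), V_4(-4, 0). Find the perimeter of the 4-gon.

102

|V_1V_2| = √((12)² + (-5)²) = √169 = 13
|V_2V_3| = √((-9)² + (-40)²) = √1681 = 41
|V_3V_4| = √((-3)² + (0)²) = √9 = 3
|V_4V_1| = √((0)² + (45)²) = √2025 = 45
Perimeter = 13 + 41 + 3 + 45 = 102.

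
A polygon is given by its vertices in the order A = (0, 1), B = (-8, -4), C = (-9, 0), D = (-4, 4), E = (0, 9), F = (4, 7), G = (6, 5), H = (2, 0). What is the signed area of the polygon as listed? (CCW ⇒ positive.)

-83

Apply Gauss's area formula: 2A = Σ (x_i·y_{i+1} − x_{i+1}·y_i), indices taken mod 8.
Σ = (8) + (-36) + (-36) + (-36) + (-36) + (-22) + (-10) + (2) = -166
Signed area = Σ/2 = -83 (negative ⇒ clockwise traversal).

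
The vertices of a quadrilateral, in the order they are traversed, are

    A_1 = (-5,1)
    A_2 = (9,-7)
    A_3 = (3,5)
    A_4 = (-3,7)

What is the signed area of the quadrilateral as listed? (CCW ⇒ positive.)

Apply the shoelace (surveyor's) formula: 2A = Σ (x_i·y_{i+1} − x_{i+1}·y_i), indices taken mod 4.
A_1→A_2: (-5)(-7) − (9)(1) = 26
A_2→A_3: (9)(5) − (3)(-7) = 66
A_3→A_4: (3)(7) − (-3)(5) = 36
A_4→A_1: (-3)(1) − (-5)(7) = 32
Σ = 160
Signed area = Σ/2 = 80 (positive ⇒ counter-clockwise traversal).

80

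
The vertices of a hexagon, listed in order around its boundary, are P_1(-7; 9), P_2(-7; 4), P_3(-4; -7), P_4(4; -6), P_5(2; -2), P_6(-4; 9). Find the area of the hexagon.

96.5

Apply Gauss's area formula: 2A = Σ (x_i·y_{i+1} − x_{i+1}·y_i), indices taken mod 6.
Σ = (35) + (65) + (52) + (4) + (10) + (27) = 193
Area = |Σ|/2 = 96.5.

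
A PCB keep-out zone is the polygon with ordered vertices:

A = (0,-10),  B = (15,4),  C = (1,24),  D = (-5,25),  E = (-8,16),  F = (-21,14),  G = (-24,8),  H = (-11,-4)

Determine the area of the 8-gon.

728.5

A→B: (0)(4) − (15)(-10) = 150
B→C: (15)(24) − (1)(4) = 356
C→D: (1)(25) − (-5)(24) = 145
D→E: (-5)(16) − (-8)(25) = 120
E→F: (-8)(14) − (-21)(16) = 224
F→G: (-21)(8) − (-24)(14) = 168
G→H: (-24)(-4) − (-11)(8) = 184
H→A: (-11)(-10) − (0)(-4) = 110
Σ = 1457
Area = |Σ|/2 = 728.5.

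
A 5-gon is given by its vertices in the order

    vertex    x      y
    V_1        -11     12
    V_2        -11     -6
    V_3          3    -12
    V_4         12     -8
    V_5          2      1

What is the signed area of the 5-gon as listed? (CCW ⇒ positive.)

265.5

Apply Gauss's area formula: 2A = Σ (x_i·y_{i+1} − x_{i+1}·y_i), indices taken mod 5.
Cross-terms: 198, 150, 120, 28, 35  ⇒  Σ = 531
Signed area = Σ/2 = 265.5 (positive ⇒ counter-clockwise traversal).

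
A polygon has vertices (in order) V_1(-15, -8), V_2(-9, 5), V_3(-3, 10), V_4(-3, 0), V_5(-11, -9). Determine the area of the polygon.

Apply the shoelace formula: 2A = Σ (x_i·y_{i+1} − x_{i+1}·y_i), indices taken mod 5.
Cross-terms: -147, -75, 30, 27, -47  ⇒  Σ = -212
Area = |Σ|/2 = 106.

106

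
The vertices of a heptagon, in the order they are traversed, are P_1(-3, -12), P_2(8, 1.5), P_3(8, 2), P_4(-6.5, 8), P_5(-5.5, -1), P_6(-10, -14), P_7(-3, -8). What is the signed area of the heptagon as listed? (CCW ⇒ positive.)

Σ = (91.5) + (4) + (77) + (50.5) + (67) + (38) + (12) = 340
Signed area = Σ/2 = 170 (positive ⇒ counter-clockwise traversal).

170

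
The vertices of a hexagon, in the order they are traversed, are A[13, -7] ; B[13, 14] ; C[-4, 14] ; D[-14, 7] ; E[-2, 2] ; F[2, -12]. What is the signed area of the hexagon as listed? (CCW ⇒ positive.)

413.5

A→B: (13)(14) − (13)(-7) = 273
B→C: (13)(14) − (-4)(14) = 238
C→D: (-4)(7) − (-14)(14) = 168
D→E: (-14)(2) − (-2)(7) = -14
E→F: (-2)(-12) − (2)(2) = 20
F→A: (2)(-7) − (13)(-12) = 142
Σ = 827
Signed area = Σ/2 = 413.5 (positive ⇒ counter-clockwise traversal).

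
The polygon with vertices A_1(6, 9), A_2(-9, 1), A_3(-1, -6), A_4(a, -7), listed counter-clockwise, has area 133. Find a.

The doubled signed area Σ (x_i y_{i+1} − x_{i+1} y_i) is linear in a.
With a=0 it equals 191; the coefficient of a is 15 (from the two edges through A_4).
So 15·a + 191 = 2·133 = 266 ⇒ a = 5.

5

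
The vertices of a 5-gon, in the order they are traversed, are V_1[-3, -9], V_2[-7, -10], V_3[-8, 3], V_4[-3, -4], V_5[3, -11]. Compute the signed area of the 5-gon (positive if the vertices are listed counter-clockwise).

-54

Σ = (-33) + (-101) + (41) + (45) + (-60) = -108
Signed area = Σ/2 = -54 (negative ⇒ clockwise traversal).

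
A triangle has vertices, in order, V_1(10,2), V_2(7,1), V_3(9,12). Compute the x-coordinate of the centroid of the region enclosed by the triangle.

Apply the surveyor's formula. First the cross-terms c_i = x_i·y_{i+1} − x_{i+1}·y_i:
  -4, 75, -102  ⇒  2A = -31, A = -15.5.
Then Σ (x_i + x_{i+1})·c_i = -806, so x̄ = -806 / (6·(-15.5)) = 26/3.

26/3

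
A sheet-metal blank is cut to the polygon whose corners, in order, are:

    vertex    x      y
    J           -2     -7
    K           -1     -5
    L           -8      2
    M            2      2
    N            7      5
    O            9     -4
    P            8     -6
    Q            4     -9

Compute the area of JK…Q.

Apply Gauss's area formula: 2A = Σ (x_i·y_{i+1} − x_{i+1}·y_i), indices taken mod 8.
Cross-terms: 3, -42, -20, -4, -73, -22, -48, -46  ⇒  Σ = -252
Area = |Σ|/2 = 126.

126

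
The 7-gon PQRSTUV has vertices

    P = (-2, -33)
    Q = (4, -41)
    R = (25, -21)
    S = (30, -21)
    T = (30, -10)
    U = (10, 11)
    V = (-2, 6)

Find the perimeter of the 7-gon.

|PQ| = √((6)² + (-8)²) = √100 = 10
|QR| = √((21)² + (20)²) = √841 = 29
|RS| = √((5)² + (0)²) = √25 = 5
|ST| = √((0)² + (11)²) = √121 = 11
|TU| = √((-20)² + (21)²) = √841 = 29
|UV| = √((-12)² + (-5)²) = √169 = 13
|VP| = √((0)² + (-39)²) = √1521 = 39
Perimeter = 10 + 29 + 5 + 11 + 29 + 13 + 39 = 136.

136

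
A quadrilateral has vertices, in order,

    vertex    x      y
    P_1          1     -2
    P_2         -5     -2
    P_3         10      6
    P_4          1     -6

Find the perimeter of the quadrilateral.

42

|P_1P_2| = √((-6)² + (0)²) = √36 = 6
|P_2P_3| = √((15)² + (8)²) = √289 = 17
|P_3P_4| = √((-9)² + (-12)²) = √225 = 15
|P_4P_1| = √((0)² + (4)²) = √16 = 4
Perimeter = 6 + 17 + 15 + 4 = 42.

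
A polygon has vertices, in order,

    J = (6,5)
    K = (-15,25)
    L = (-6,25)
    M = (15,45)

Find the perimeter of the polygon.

|JK| = √((-21)² + (20)²) = √841 = 29
|KL| = √((9)² + (0)²) = √81 = 9
|LM| = √((21)² + (20)²) = √841 = 29
|MJ| = √((-9)² + (-40)²) = √1681 = 41
Perimeter = 29 + 9 + 29 + 41 = 108.

108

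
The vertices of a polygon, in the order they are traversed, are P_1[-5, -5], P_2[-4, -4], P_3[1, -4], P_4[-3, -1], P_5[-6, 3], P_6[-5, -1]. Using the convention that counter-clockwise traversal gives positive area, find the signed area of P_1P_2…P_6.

16.5

Apply the shoelace (surveyor's) formula: 2A = Σ (x_i·y_{i+1} − x_{i+1}·y_i), indices taken mod 6.
Σ = (0) + (20) + (-13) + (-15) + (21) + (20) = 33
Signed area = Σ/2 = 16.5 (positive ⇒ counter-clockwise traversal).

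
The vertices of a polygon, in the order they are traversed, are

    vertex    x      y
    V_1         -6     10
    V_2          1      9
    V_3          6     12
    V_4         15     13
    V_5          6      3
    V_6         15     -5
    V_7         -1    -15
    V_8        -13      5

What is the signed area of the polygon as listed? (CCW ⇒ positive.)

Apply the shoelace formula: 2A = Σ (x_i·y_{i+1} − x_{i+1}·y_i), indices taken mod 8.
Σ = (-64) + (-42) + (-102) + (-33) + (-75) + (-230) + (-200) + (-100) = -846
Signed area = Σ/2 = -423 (negative ⇒ clockwise traversal).

-423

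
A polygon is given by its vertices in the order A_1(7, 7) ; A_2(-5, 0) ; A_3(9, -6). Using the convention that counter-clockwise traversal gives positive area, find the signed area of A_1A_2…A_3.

Apply the shoelace formula: 2A = Σ (x_i·y_{i+1} − x_{i+1}·y_i), indices taken mod 3.
A_1→A_2: (7)(0) − (-5)(7) = 35
A_2→A_3: (-5)(-6) − (9)(0) = 30
A_3→A_1: (9)(7) − (7)(-6) = 105
Σ = 170
Signed area = Σ/2 = 85 (positive ⇒ counter-clockwise traversal).

85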